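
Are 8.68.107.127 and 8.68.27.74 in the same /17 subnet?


Mask: 255.255.128.0
8.68.107.127 AND mask = 8.68.0.0
8.68.27.74 AND mask = 8.68.0.0
Yes, same subnet (8.68.0.0)


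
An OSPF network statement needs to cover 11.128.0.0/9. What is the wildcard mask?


Subnet mask: 255.128.0.0
Wildcard = 255.255.255.255 - subnet mask
255 - 255 = 0
255 - 128 = 127
255 - 0 = 255
255 - 0 = 255
Wildcard: 0.127.255.255


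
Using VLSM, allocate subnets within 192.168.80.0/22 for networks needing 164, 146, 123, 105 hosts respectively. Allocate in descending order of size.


164 hosts -> /24 (254 usable): 192.168.80.0/24
146 hosts -> /24 (254 usable): 192.168.81.0/24
123 hosts -> /25 (126 usable): 192.168.82.0/25
105 hosts -> /25 (126 usable): 192.168.82.128/25
Allocation: 192.168.80.0/24 (164 hosts, 254 usable); 192.168.81.0/24 (146 hosts, 254 usable); 192.168.82.0/25 (123 hosts, 126 usable); 192.168.82.128/25 (105 hosts, 126 usable)


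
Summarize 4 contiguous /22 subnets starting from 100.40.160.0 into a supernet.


Original prefix: /22
Number of subnets: 4 = 2^2
New prefix = 22 - 2 = 20
Supernet: 100.40.160.0/20


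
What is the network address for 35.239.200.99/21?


IP:   00100011.11101111.11001000.01100011
Mask: 11111111.11111111.11111000.00000000
AND operation:
Net:  00100011.11101111.11001000.00000000
Network: 35.239.200.0/21


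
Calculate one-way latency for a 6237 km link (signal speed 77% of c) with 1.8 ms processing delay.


Speed = 0.77 * 3e5 km/s = 231000 km/s
Propagation delay = 6237 / 231000 = 0.027 s = 27 ms
Processing delay = 1.8 ms
Total one-way latency = 28.8 ms


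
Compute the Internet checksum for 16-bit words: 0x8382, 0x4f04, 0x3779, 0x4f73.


Sum all words (with carry folding):
+ 0x8382 = 0x8382
+ 0x4f04 = 0xd286
+ 0x3779 = 0x0a00
+ 0x4f73 = 0x5973
One's complement: ~0x5973
Checksum = 0xa68c


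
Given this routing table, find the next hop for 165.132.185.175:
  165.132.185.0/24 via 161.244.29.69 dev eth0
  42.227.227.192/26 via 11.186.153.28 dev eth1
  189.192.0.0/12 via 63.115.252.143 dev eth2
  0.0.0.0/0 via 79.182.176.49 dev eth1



Longest prefix match for 165.132.185.175:
  /24 165.132.185.0: MATCH
  /26 42.227.227.192: no
  /12 189.192.0.0: no
  /0 0.0.0.0: MATCH
Selected: next-hop 161.244.29.69 via eth0 (matched /24)


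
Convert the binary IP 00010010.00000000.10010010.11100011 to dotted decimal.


00010010 = 18
00000000 = 0
10010010 = 146
11100011 = 227
IP: 18.0.146.227


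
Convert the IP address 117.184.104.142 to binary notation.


117 = 01110101
184 = 10111000
104 = 01101000
142 = 10001110
Binary: 01110101.10111000.01101000.10001110


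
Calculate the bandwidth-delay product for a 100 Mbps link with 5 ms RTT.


BDP = bandwidth * RTT
= 100 Mbps * 5 ms
= 100 * 1e6 * 5 / 1000 bits
= 500000 bits
= 62500 bytes
= 61.0352 KB
BDP = 500000 bits (62500 bytes)


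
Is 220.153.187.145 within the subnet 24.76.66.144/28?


Subnet network: 24.76.66.144
Test IP AND mask: 220.153.187.144
No, 220.153.187.145 is not in 24.76.66.144/28


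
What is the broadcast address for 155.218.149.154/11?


Network: 155.192.0.0/11
Host bits = 21
Set all host bits to 1:
Broadcast: 155.223.255.255


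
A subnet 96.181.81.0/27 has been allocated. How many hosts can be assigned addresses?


Host bits = 32 - 27 = 5
Total addresses = 2^5 = 32
Usable = total - 2 (network and broadcast)
Usable hosts: 30


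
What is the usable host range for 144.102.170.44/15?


Network: 144.102.0.0
Broadcast: 144.103.255.255
First usable = network + 1
Last usable = broadcast - 1
Range: 144.102.0.1 to 144.103.255.254


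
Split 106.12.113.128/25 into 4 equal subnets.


New prefix = 25 + 2 = 27
Each subnet has 32 addresses
  106.12.113.128/27
  106.12.113.160/27
  106.12.113.192/27
  106.12.113.224/27
Subnets: 106.12.113.128/27, 106.12.113.160/27, 106.12.113.192/27, 106.12.113.224/27


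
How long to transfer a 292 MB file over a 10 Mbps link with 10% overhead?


Effective throughput = 10 * (1 - 10/100) = 9 Mbps
File size in Mb = 292 * 8 = 2336 Mb
Time = 2336 / 9
Time = 259.5556 seconds


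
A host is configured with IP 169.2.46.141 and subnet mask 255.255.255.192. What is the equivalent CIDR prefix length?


Binary: 11111111.11111111.11111111.11000000
Count leading 1s
Prefix: /26


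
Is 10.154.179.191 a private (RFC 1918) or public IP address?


RFC 1918 private ranges:
  10.0.0.0/8 (10.0.0.0 - 10.255.255.255)
  172.16.0.0/12 (172.16.0.0 - 172.31.255.255)
  192.168.0.0/16 (192.168.0.0 - 192.168.255.255)
Private (in 10.0.0.0/8)


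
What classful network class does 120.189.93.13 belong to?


First octet: 120
Binary: 01111000
0xxxxxxx -> Class A (1-126)
Class A, default mask 255.0.0.0 (/8)


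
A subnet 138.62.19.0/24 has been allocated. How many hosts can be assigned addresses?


Host bits = 32 - 24 = 8
Total addresses = 2^8 = 256
Usable = total - 2 (network and broadcast)
Usable hosts: 254


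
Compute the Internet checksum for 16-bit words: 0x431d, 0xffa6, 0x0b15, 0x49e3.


Sum all words (with carry folding):
+ 0x431d = 0x431d
+ 0xffa6 = 0x42c4
+ 0x0b15 = 0x4dd9
+ 0x49e3 = 0x97bc
One's complement: ~0x97bc
Checksum = 0x6843


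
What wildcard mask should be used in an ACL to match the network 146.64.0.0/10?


Subnet mask: 255.192.0.0
Wildcard = 255.255.255.255 - subnet mask
255 - 255 = 0
255 - 192 = 63
255 - 0 = 255
255 - 0 = 255
Wildcard: 0.63.255.255


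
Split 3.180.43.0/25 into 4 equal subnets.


New prefix = 25 + 2 = 27
Each subnet has 32 addresses
  3.180.43.0/27
  3.180.43.32/27
  3.180.43.64/27
  3.180.43.96/27
Subnets: 3.180.43.0/27, 3.180.43.32/27, 3.180.43.64/27, 3.180.43.96/27


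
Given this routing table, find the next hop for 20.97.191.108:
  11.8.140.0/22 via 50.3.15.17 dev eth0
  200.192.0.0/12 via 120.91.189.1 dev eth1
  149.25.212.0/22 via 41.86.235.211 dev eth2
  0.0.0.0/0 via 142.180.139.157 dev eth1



Longest prefix match for 20.97.191.108:
  /22 11.8.140.0: no
  /12 200.192.0.0: no
  /22 149.25.212.0: no
  /0 0.0.0.0: MATCH
Selected: next-hop 142.180.139.157 via eth1 (matched /0)


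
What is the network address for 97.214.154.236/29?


IP:   01100001.11010110.10011010.11101100
Mask: 11111111.11111111.11111111.11111000
AND operation:
Net:  01100001.11010110.10011010.11101000
Network: 97.214.154.232/29


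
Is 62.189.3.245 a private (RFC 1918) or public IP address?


RFC 1918 private ranges:
  10.0.0.0/8 (10.0.0.0 - 10.255.255.255)
  172.16.0.0/12 (172.16.0.0 - 172.31.255.255)
  192.168.0.0/16 (192.168.0.0 - 192.168.255.255)
Public (not in any RFC 1918 range)


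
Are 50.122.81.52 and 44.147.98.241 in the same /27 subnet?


Mask: 255.255.255.224
50.122.81.52 AND mask = 50.122.81.32
44.147.98.241 AND mask = 44.147.98.224
No, different subnets (50.122.81.32 vs 44.147.98.224)


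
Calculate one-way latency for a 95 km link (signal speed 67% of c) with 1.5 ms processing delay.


Speed = 0.67 * 3e5 km/s = 201000 km/s
Propagation delay = 95 / 201000 = 0.0005 s = 0.4726 ms
Processing delay = 1.5 ms
Total one-way latency = 1.9726 ms


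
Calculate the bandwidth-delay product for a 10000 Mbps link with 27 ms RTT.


BDP = bandwidth * RTT
= 10000 Mbps * 27 ms
= 10000 * 1e6 * 27 / 1000 bits
= 270000000 bits
= 33750000 bytes
= 32958.9844 KB
BDP = 270000000 bits (33750000 bytes)


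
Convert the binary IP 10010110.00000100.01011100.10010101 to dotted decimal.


10010110 = 150
00000100 = 4
01011100 = 92
10010101 = 149
IP: 150.4.92.149


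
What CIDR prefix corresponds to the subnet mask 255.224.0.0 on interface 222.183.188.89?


Binary: 11111111.11100000.00000000.00000000
Count leading 1s
Prefix: /11


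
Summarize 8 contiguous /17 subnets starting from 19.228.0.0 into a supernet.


Original prefix: /17
Number of subnets: 8 = 2^3
New prefix = 17 - 3 = 14
Supernet: 19.228.0.0/14


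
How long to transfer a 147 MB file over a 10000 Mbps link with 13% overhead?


Effective throughput = 10000 * (1 - 13/100) = 8700 Mbps
File size in Mb = 147 * 8 = 1176 Mb
Time = 1176 / 8700
Time = 0.1352 seconds


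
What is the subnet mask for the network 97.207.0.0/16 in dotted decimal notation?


/16 means 16 network bits, 16 host bits
Binary: 11111111111111110000000000000000
Mask: 255.255.0.0


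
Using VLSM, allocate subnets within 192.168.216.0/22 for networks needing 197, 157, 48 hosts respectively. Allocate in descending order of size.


197 hosts -> /24 (254 usable): 192.168.216.0/24
157 hosts -> /24 (254 usable): 192.168.217.0/24
48 hosts -> /26 (62 usable): 192.168.218.0/26
Allocation: 192.168.216.0/24 (197 hosts, 254 usable); 192.168.217.0/24 (157 hosts, 254 usable); 192.168.218.0/26 (48 hosts, 62 usable)


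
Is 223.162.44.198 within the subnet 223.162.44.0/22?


Subnet network: 223.162.44.0
Test IP AND mask: 223.162.44.0
Yes, 223.162.44.198 is in 223.162.44.0/22


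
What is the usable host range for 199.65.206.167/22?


Network: 199.65.204.0
Broadcast: 199.65.207.255
First usable = network + 1
Last usable = broadcast - 1
Range: 199.65.204.1 to 199.65.207.254


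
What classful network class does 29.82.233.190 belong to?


First octet: 29
Binary: 00011101
0xxxxxxx -> Class A (1-126)
Class A, default mask 255.0.0.0 (/8)


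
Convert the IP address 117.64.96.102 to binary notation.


117 = 01110101
64 = 01000000
96 = 01100000
102 = 01100110
Binary: 01110101.01000000.01100000.01100110


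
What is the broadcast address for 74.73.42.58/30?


Network: 74.73.42.56/30
Host bits = 2
Set all host bits to 1:
Broadcast: 74.73.42.59


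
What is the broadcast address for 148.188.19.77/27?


Network: 148.188.19.64/27
Host bits = 5
Set all host bits to 1:
Broadcast: 148.188.19.95


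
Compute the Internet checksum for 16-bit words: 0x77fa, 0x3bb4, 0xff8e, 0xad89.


Sum all words (with carry folding):
+ 0x77fa = 0x77fa
+ 0x3bb4 = 0xb3ae
+ 0xff8e = 0xb33d
+ 0xad89 = 0x60c7
One's complement: ~0x60c7
Checksum = 0x9f38


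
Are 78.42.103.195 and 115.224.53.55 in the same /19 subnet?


Mask: 255.255.224.0
78.42.103.195 AND mask = 78.42.96.0
115.224.53.55 AND mask = 115.224.32.0
No, different subnets (78.42.96.0 vs 115.224.32.0)


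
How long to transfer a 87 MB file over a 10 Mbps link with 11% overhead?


Effective throughput = 10 * (1 - 11/100) = 8.9 Mbps
File size in Mb = 87 * 8 = 696 Mb
Time = 696 / 8.9
Time = 78.2022 seconds


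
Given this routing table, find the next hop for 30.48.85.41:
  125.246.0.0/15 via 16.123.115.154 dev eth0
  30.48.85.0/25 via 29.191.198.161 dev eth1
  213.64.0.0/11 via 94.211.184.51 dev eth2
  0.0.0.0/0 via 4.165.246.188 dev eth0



Longest prefix match for 30.48.85.41:
  /15 125.246.0.0: no
  /25 30.48.85.0: MATCH
  /11 213.64.0.0: no
  /0 0.0.0.0: MATCH
Selected: next-hop 29.191.198.161 via eth1 (matched /25)


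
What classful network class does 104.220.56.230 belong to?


First octet: 104
Binary: 01101000
0xxxxxxx -> Class A (1-126)
Class A, default mask 255.0.0.0 (/8)


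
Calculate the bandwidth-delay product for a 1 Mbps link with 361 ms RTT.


BDP = bandwidth * RTT
= 1 Mbps * 361 ms
= 1 * 1e6 * 361 / 1000 bits
= 361000 bits
= 45125 bytes
= 44.0674 KB
BDP = 361000 bits (45125 bytes)


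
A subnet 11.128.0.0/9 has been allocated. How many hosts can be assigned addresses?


Host bits = 32 - 9 = 23
Total addresses = 2^23 = 8388608
Usable = total - 2 (network and broadcast)
Usable hosts: 8388606


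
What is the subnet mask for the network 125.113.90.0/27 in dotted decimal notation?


/27 means 27 network bits, 5 host bits
Binary: 11111111111111111111111111100000
Mask: 255.255.255.224


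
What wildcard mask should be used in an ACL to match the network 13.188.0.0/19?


Subnet mask: 255.255.224.0
Wildcard = 255.255.255.255 - subnet mask
255 - 255 = 0
255 - 255 = 0
255 - 224 = 31
255 - 0 = 255
Wildcard: 0.0.31.255


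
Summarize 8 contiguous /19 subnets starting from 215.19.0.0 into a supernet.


Original prefix: /19
Number of subnets: 8 = 2^3
New prefix = 19 - 3 = 16
Supernet: 215.19.0.0/16


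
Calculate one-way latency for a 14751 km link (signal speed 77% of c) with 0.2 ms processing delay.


Speed = 0.77 * 3e5 km/s = 231000 km/s
Propagation delay = 14751 / 231000 = 0.0639 s = 63.8571 ms
Processing delay = 0.2 ms
Total one-way latency = 64.0571 ms


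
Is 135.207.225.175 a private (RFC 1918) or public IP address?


RFC 1918 private ranges:
  10.0.0.0/8 (10.0.0.0 - 10.255.255.255)
  172.16.0.0/12 (172.16.0.0 - 172.31.255.255)
  192.168.0.0/16 (192.168.0.0 - 192.168.255.255)
Public (not in any RFC 1918 range)


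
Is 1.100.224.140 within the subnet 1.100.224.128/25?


Subnet network: 1.100.224.128
Test IP AND mask: 1.100.224.128
Yes, 1.100.224.140 is in 1.100.224.128/25


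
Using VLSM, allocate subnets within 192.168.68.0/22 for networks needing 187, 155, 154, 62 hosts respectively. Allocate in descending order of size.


187 hosts -> /24 (254 usable): 192.168.68.0/24
155 hosts -> /24 (254 usable): 192.168.69.0/24
154 hosts -> /24 (254 usable): 192.168.70.0/24
62 hosts -> /26 (62 usable): 192.168.71.0/26
Allocation: 192.168.68.0/24 (187 hosts, 254 usable); 192.168.69.0/24 (155 hosts, 254 usable); 192.168.70.0/24 (154 hosts, 254 usable); 192.168.71.0/26 (62 hosts, 62 usable)


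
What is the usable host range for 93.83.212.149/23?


Network: 93.83.212.0
Broadcast: 93.83.213.255
First usable = network + 1
Last usable = broadcast - 1
Range: 93.83.212.1 to 93.83.213.254


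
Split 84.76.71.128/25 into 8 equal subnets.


New prefix = 25 + 3 = 28
Each subnet has 16 addresses
  84.76.71.128/28
  84.76.71.144/28
  84.76.71.160/28
  84.76.71.176/28
  84.76.71.192/28
  84.76.71.208/28
  84.76.71.224/28
  84.76.71.240/28
Subnets: 84.76.71.128/28, 84.76.71.144/28, 84.76.71.160/28, 84.76.71.176/28, 84.76.71.192/28, 84.76.71.208/28, 84.76.71.224/28, 84.76.71.240/28


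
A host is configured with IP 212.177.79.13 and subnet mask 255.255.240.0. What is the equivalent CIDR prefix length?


Binary: 11111111.11111111.11110000.00000000
Count leading 1s
Prefix: /20


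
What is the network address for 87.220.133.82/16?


IP:   01010111.11011100.10000101.01010010
Mask: 11111111.11111111.00000000.00000000
AND operation:
Net:  01010111.11011100.00000000.00000000
Network: 87.220.0.0/16


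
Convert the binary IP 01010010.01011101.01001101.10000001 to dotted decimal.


01010010 = 82
01011101 = 93
01001101 = 77
10000001 = 129
IP: 82.93.77.129


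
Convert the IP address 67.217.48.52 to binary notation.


67 = 01000011
217 = 11011001
48 = 00110000
52 = 00110100
Binary: 01000011.11011001.00110000.00110100


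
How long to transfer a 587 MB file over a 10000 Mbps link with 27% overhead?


Effective throughput = 10000 * (1 - 27/100) = 7300 Mbps
File size in Mb = 587 * 8 = 4696 Mb
Time = 4696 / 7300
Time = 0.6433 seconds


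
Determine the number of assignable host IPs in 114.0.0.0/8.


Host bits = 32 - 8 = 24
Total addresses = 2^24 = 16777216
Usable = total - 2 (network and broadcast)
Usable hosts: 16777214


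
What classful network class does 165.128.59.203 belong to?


First octet: 165
Binary: 10100101
10xxxxxx -> Class B (128-191)
Class B, default mask 255.255.0.0 (/16)


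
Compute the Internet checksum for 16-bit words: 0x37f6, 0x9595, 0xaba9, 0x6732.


Sum all words (with carry folding):
+ 0x37f6 = 0x37f6
+ 0x9595 = 0xcd8b
+ 0xaba9 = 0x7935
+ 0x6732 = 0xe067
One's complement: ~0xe067
Checksum = 0x1f98


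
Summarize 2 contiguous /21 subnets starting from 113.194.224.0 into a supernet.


Original prefix: /21
Number of subnets: 2 = 2^1
New prefix = 21 - 1 = 20
Supernet: 113.194.224.0/20


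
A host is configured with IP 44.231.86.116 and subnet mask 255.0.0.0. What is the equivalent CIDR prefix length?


Binary: 11111111.00000000.00000000.00000000
Count leading 1s
Prefix: /8


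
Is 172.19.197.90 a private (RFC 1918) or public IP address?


RFC 1918 private ranges:
  10.0.0.0/8 (10.0.0.0 - 10.255.255.255)
  172.16.0.0/12 (172.16.0.0 - 172.31.255.255)
  192.168.0.0/16 (192.168.0.0 - 192.168.255.255)
Private (in 172.16.0.0/12)


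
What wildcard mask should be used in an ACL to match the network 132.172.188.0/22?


Subnet mask: 255.255.252.0
Wildcard = 255.255.255.255 - subnet mask
255 - 255 = 0
255 - 255 = 0
255 - 252 = 3
255 - 0 = 255
Wildcard: 0.0.3.255


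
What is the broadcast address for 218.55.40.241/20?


Network: 218.55.32.0/20
Host bits = 12
Set all host bits to 1:
Broadcast: 218.55.47.255


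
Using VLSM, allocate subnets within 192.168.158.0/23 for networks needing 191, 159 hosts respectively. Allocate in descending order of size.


191 hosts -> /24 (254 usable): 192.168.158.0/24
159 hosts -> /24 (254 usable): 192.168.159.0/24
Allocation: 192.168.158.0/24 (191 hosts, 254 usable); 192.168.159.0/24 (159 hosts, 254 usable)


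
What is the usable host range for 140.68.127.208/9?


Network: 140.0.0.0
Broadcast: 140.127.255.255
First usable = network + 1
Last usable = broadcast - 1
Range: 140.0.0.1 to 140.127.255.254


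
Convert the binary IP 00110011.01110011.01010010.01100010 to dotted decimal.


00110011 = 51
01110011 = 115
01010010 = 82
01100010 = 98
IP: 51.115.82.98


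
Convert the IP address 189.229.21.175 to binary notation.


189 = 10111101
229 = 11100101
21 = 00010101
175 = 10101111
Binary: 10111101.11100101.00010101.10101111


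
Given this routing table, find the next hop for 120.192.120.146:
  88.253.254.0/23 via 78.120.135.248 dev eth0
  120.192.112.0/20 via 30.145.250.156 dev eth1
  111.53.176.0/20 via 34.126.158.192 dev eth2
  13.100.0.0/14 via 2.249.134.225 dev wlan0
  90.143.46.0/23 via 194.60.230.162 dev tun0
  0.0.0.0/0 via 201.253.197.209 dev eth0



Longest prefix match for 120.192.120.146:
  /23 88.253.254.0: no
  /20 120.192.112.0: MATCH
  /20 111.53.176.0: no
  /14 13.100.0.0: no
  /23 90.143.46.0: no
  /0 0.0.0.0: MATCH
Selected: next-hop 30.145.250.156 via eth1 (matched /20)


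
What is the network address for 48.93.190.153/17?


IP:   00110000.01011101.10111110.10011001
Mask: 11111111.11111111.10000000.00000000
AND operation:
Net:  00110000.01011101.10000000.00000000
Network: 48.93.128.0/17


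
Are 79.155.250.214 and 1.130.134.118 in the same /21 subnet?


Mask: 255.255.248.0
79.155.250.214 AND mask = 79.155.248.0
1.130.134.118 AND mask = 1.130.128.0
No, different subnets (79.155.248.0 vs 1.130.128.0)


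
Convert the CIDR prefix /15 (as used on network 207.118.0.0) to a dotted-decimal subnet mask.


/15 means 15 network bits, 17 host bits
Binary: 11111111111111100000000000000000
Mask: 255.254.0.0


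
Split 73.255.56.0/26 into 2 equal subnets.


New prefix = 26 + 1 = 27
Each subnet has 32 addresses
  73.255.56.0/27
  73.255.56.32/27
Subnets: 73.255.56.0/27, 73.255.56.32/27


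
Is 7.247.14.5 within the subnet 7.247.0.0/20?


Subnet network: 7.247.0.0
Test IP AND mask: 7.247.0.0
Yes, 7.247.14.5 is in 7.247.0.0/20


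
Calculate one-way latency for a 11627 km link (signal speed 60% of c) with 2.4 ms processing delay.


Speed = 0.6 * 3e5 km/s = 180000 km/s
Propagation delay = 11627 / 180000 = 0.0646 s = 64.5944 ms
Processing delay = 2.4 ms
Total one-way latency = 66.9944 ms


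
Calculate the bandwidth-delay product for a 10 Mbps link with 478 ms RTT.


BDP = bandwidth * RTT
= 10 Mbps * 478 ms
= 10 * 1e6 * 478 / 1000 bits
= 4780000 bits
= 597500 bytes
= 583.4961 KB
BDP = 4780000 bits (597500 bytes)


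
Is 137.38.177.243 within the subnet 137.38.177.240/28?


Subnet network: 137.38.177.240
Test IP AND mask: 137.38.177.240
Yes, 137.38.177.243 is in 137.38.177.240/28


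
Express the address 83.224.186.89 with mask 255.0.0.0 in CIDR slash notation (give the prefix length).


Binary: 11111111.00000000.00000000.00000000
Count leading 1s
Prefix: /8


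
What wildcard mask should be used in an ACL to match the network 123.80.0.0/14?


Subnet mask: 255.252.0.0
Wildcard = 255.255.255.255 - subnet mask
255 - 255 = 0
255 - 252 = 3
255 - 0 = 255
255 - 0 = 255
Wildcard: 0.3.255.255


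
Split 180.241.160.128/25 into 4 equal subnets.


New prefix = 25 + 2 = 27
Each subnet has 32 addresses
  180.241.160.128/27
  180.241.160.160/27
  180.241.160.192/27
  180.241.160.224/27
Subnets: 180.241.160.128/27, 180.241.160.160/27, 180.241.160.192/27, 180.241.160.224/27


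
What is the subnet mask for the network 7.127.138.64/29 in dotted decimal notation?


/29 means 29 network bits, 3 host bits
Binary: 11111111111111111111111111111000
Mask: 255.255.255.248


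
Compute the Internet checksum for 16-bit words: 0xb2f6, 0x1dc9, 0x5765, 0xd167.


Sum all words (with carry folding):
+ 0xb2f6 = 0xb2f6
+ 0x1dc9 = 0xd0bf
+ 0x5765 = 0x2825
+ 0xd167 = 0xf98c
One's complement: ~0xf98c
Checksum = 0x0673


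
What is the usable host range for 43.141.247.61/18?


Network: 43.141.192.0
Broadcast: 43.141.255.255
First usable = network + 1
Last usable = broadcast - 1
Range: 43.141.192.1 to 43.141.255.254


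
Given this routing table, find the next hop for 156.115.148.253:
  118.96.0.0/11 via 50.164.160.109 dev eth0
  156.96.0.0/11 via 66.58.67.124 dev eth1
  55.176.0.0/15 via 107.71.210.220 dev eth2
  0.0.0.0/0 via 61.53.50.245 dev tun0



Longest prefix match for 156.115.148.253:
  /11 118.96.0.0: no
  /11 156.96.0.0: MATCH
  /15 55.176.0.0: no
  /0 0.0.0.0: MATCH
Selected: next-hop 66.58.67.124 via eth1 (matched /11)


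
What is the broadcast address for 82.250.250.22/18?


Network: 82.250.192.0/18
Host bits = 14
Set all host bits to 1:
Broadcast: 82.250.255.255


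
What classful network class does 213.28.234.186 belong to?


First octet: 213
Binary: 11010101
110xxxxx -> Class C (192-223)
Class C, default mask 255.255.255.0 (/24)


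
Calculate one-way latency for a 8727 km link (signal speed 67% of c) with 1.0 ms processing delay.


Speed = 0.67 * 3e5 km/s = 201000 km/s
Propagation delay = 8727 / 201000 = 0.0434 s = 43.4179 ms
Processing delay = 1.0 ms
Total one-way latency = 44.4179 ms


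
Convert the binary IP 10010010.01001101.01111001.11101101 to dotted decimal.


10010010 = 146
01001101 = 77
01111001 = 121
11101101 = 237
IP: 146.77.121.237


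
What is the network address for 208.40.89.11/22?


IP:   11010000.00101000.01011001.00001011
Mask: 11111111.11111111.11111100.00000000
AND operation:
Net:  11010000.00101000.01011000.00000000
Network: 208.40.88.0/22


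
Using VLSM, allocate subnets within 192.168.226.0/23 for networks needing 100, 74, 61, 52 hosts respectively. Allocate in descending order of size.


100 hosts -> /25 (126 usable): 192.168.226.0/25
74 hosts -> /25 (126 usable): 192.168.226.128/25
61 hosts -> /26 (62 usable): 192.168.227.0/26
52 hosts -> /26 (62 usable): 192.168.227.64/26
Allocation: 192.168.226.0/25 (100 hosts, 126 usable); 192.168.226.128/25 (74 hosts, 126 usable); 192.168.227.0/26 (61 hosts, 62 usable); 192.168.227.64/26 (52 hosts, 62 usable)


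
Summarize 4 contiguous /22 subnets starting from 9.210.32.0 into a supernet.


Original prefix: /22
Number of subnets: 4 = 2^2
New prefix = 22 - 2 = 20
Supernet: 9.210.32.0/20


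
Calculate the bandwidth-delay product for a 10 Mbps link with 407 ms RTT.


BDP = bandwidth * RTT
= 10 Mbps * 407 ms
= 10 * 1e6 * 407 / 1000 bits
= 4070000 bits
= 508750 bytes
= 496.8262 KB
BDP = 4070000 bits (508750 bytes)


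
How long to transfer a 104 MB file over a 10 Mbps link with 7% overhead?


Effective throughput = 10 * (1 - 7/100) = 9.3 Mbps
File size in Mb = 104 * 8 = 832 Mb
Time = 832 / 9.3
Time = 89.4624 seconds


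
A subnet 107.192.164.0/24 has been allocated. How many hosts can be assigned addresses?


Host bits = 32 - 24 = 8
Total addresses = 2^8 = 256
Usable = total - 2 (network and broadcast)
Usable hosts: 254


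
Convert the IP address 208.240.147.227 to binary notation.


208 = 11010000
240 = 11110000
147 = 10010011
227 = 11100011
Binary: 11010000.11110000.10010011.11100011


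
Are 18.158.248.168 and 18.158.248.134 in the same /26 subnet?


Mask: 255.255.255.192
18.158.248.168 AND mask = 18.158.248.128
18.158.248.134 AND mask = 18.158.248.128
Yes, same subnet (18.158.248.128)


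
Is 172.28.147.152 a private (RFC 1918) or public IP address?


RFC 1918 private ranges:
  10.0.0.0/8 (10.0.0.0 - 10.255.255.255)
  172.16.0.0/12 (172.16.0.0 - 172.31.255.255)
  192.168.0.0/16 (192.168.0.0 - 192.168.255.255)
Private (in 172.16.0.0/12)


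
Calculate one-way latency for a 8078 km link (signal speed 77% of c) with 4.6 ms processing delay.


Speed = 0.77 * 3e5 km/s = 231000 km/s
Propagation delay = 8078 / 231000 = 0.035 s = 34.9697 ms
Processing delay = 4.6 ms
Total one-way latency = 39.5697 ms


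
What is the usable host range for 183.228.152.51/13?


Network: 183.224.0.0
Broadcast: 183.231.255.255
First usable = network + 1
Last usable = broadcast - 1
Range: 183.224.0.1 to 183.231.255.254


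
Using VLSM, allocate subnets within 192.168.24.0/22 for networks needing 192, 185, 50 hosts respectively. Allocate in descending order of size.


192 hosts -> /24 (254 usable): 192.168.24.0/24
185 hosts -> /24 (254 usable): 192.168.25.0/24
50 hosts -> /26 (62 usable): 192.168.26.0/26
Allocation: 192.168.24.0/24 (192 hosts, 254 usable); 192.168.25.0/24 (185 hosts, 254 usable); 192.168.26.0/26 (50 hosts, 62 usable)


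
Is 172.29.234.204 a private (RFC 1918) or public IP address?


RFC 1918 private ranges:
  10.0.0.0/8 (10.0.0.0 - 10.255.255.255)
  172.16.0.0/12 (172.16.0.0 - 172.31.255.255)
  192.168.0.0/16 (192.168.0.0 - 192.168.255.255)
Private (in 172.16.0.0/12)


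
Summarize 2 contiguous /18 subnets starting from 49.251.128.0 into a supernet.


Original prefix: /18
Number of subnets: 2 = 2^1
New prefix = 18 - 1 = 17
Supernet: 49.251.128.0/17


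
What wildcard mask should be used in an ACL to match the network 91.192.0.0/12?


Subnet mask: 255.240.0.0
Wildcard = 255.255.255.255 - subnet mask
255 - 255 = 0
255 - 240 = 15
255 - 0 = 255
255 - 0 = 255
Wildcard: 0.15.255.255


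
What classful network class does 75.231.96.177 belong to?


First octet: 75
Binary: 01001011
0xxxxxxx -> Class A (1-126)
Class A, default mask 255.0.0.0 (/8)


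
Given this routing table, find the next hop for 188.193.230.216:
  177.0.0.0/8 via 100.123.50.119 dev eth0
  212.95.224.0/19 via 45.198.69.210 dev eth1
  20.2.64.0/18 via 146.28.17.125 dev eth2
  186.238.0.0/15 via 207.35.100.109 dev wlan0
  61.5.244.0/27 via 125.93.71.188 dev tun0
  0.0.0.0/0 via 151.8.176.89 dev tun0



Longest prefix match for 188.193.230.216:
  /8 177.0.0.0: no
  /19 212.95.224.0: no
  /18 20.2.64.0: no
  /15 186.238.0.0: no
  /27 61.5.244.0: no
  /0 0.0.0.0: MATCH
Selected: next-hop 151.8.176.89 via tun0 (matched /0)


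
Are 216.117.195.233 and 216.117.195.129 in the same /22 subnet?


Mask: 255.255.252.0
216.117.195.233 AND mask = 216.117.192.0
216.117.195.129 AND mask = 216.117.192.0
Yes, same subnet (216.117.192.0)


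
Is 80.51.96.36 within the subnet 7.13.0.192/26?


Subnet network: 7.13.0.192
Test IP AND mask: 80.51.96.0
No, 80.51.96.36 is not in 7.13.0.192/26


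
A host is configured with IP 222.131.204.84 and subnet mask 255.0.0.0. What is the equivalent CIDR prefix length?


Binary: 11111111.00000000.00000000.00000000
Count leading 1s
Prefix: /8


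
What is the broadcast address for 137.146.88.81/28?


Network: 137.146.88.80/28
Host bits = 4
Set all host bits to 1:
Broadcast: 137.146.88.95


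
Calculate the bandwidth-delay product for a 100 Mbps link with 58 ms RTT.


BDP = bandwidth * RTT
= 100 Mbps * 58 ms
= 100 * 1e6 * 58 / 1000 bits
= 5800000 bits
= 725000 bytes
= 708.0078 KB
BDP = 5800000 bits (725000 bytes)


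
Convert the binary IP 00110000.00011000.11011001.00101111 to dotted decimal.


00110000 = 48
00011000 = 24
11011001 = 217
00101111 = 47
IP: 48.24.217.47


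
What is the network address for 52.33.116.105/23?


IP:   00110100.00100001.01110100.01101001
Mask: 11111111.11111111.11111110.00000000
AND operation:
Net:  00110100.00100001.01110100.00000000
Network: 52.33.116.0/23


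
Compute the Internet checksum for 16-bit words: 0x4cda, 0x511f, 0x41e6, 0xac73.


Sum all words (with carry folding):
+ 0x4cda = 0x4cda
+ 0x511f = 0x9df9
+ 0x41e6 = 0xdfdf
+ 0xac73 = 0x8c53
One's complement: ~0x8c53
Checksum = 0x73ac


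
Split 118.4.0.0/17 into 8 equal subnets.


New prefix = 17 + 3 = 20
Each subnet has 4096 addresses
  118.4.0.0/20
  118.4.16.0/20
  118.4.32.0/20
  118.4.48.0/20
  118.4.64.0/20
  118.4.80.0/20
  118.4.96.0/20
  118.4.112.0/20
Subnets: 118.4.0.0/20, 118.4.16.0/20, 118.4.32.0/20, 118.4.48.0/20, 118.4.64.0/20, 118.4.80.0/20, 118.4.96.0/20, 118.4.112.0/20


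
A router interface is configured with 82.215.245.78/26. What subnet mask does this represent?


/26 means 26 network bits, 6 host bits
Binary: 11111111111111111111111111000000
Mask: 255.255.255.192


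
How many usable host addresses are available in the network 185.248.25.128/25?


Host bits = 32 - 25 = 7
Total addresses = 2^7 = 128
Usable = total - 2 (network and broadcast)
Usable hosts: 126


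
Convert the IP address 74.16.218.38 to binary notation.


74 = 01001010
16 = 00010000
218 = 11011010
38 = 00100110
Binary: 01001010.00010000.11011010.00100110


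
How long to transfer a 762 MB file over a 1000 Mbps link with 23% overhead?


Effective throughput = 1000 * (1 - 23/100) = 770 Mbps
File size in Mb = 762 * 8 = 6096 Mb
Time = 6096 / 770
Time = 7.9169 seconds


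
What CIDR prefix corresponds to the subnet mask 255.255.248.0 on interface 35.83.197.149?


Binary: 11111111.11111111.11111000.00000000
Count leading 1s
Prefix: /21


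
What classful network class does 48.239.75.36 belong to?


First octet: 48
Binary: 00110000
0xxxxxxx -> Class A (1-126)
Class A, default mask 255.0.0.0 (/8)


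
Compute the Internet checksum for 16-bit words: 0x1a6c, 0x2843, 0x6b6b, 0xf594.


Sum all words (with carry folding):
+ 0x1a6c = 0x1a6c
+ 0x2843 = 0x42af
+ 0x6b6b = 0xae1a
+ 0xf594 = 0xa3af
One's complement: ~0xa3af
Checksum = 0x5c50


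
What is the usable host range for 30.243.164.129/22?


Network: 30.243.164.0
Broadcast: 30.243.167.255
First usable = network + 1
Last usable = broadcast - 1
Range: 30.243.164.1 to 30.243.167.254


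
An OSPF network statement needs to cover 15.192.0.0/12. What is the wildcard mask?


Subnet mask: 255.240.0.0
Wildcard = 255.255.255.255 - subnet mask
255 - 255 = 0
255 - 240 = 15
255 - 0 = 255
255 - 0 = 255
Wildcard: 0.15.255.255


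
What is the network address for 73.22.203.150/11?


IP:   01001001.00010110.11001011.10010110
Mask: 11111111.11100000.00000000.00000000
AND operation:
Net:  01001001.00000000.00000000.00000000
Network: 73.0.0.0/11


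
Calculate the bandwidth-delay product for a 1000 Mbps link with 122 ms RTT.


BDP = bandwidth * RTT
= 1000 Mbps * 122 ms
= 1000 * 1e6 * 122 / 1000 bits
= 122000000 bits
= 15250000 bytes
= 14892.5781 KB
BDP = 122000000 bits (15250000 bytes)


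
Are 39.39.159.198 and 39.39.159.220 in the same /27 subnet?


Mask: 255.255.255.224
39.39.159.198 AND mask = 39.39.159.192
39.39.159.220 AND mask = 39.39.159.192
Yes, same subnet (39.39.159.192)


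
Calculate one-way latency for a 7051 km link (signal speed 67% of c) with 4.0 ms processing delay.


Speed = 0.67 * 3e5 km/s = 201000 km/s
Propagation delay = 7051 / 201000 = 0.0351 s = 35.0796 ms
Processing delay = 4.0 ms
Total one-way latency = 39.0796 ms


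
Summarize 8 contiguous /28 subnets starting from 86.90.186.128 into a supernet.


Original prefix: /28
Number of subnets: 8 = 2^3
New prefix = 28 - 3 = 25
Supernet: 86.90.186.128/25


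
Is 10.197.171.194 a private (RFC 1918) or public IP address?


RFC 1918 private ranges:
  10.0.0.0/8 (10.0.0.0 - 10.255.255.255)
  172.16.0.0/12 (172.16.0.0 - 172.31.255.255)
  192.168.0.0/16 (192.168.0.0 - 192.168.255.255)
Private (in 10.0.0.0/8)


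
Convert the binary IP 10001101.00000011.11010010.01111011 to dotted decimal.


10001101 = 141
00000011 = 3
11010010 = 210
01111011 = 123
IP: 141.3.210.123


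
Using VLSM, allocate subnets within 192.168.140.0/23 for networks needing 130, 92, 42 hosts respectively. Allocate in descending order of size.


130 hosts -> /24 (254 usable): 192.168.140.0/24
92 hosts -> /25 (126 usable): 192.168.141.0/25
42 hosts -> /26 (62 usable): 192.168.141.128/26
Allocation: 192.168.140.0/24 (130 hosts, 254 usable); 192.168.141.0/25 (92 hosts, 126 usable); 192.168.141.128/26 (42 hosts, 62 usable)


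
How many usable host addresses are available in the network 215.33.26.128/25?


Host bits = 32 - 25 = 7
Total addresses = 2^7 = 128
Usable = total - 2 (network and broadcast)
Usable hosts: 126


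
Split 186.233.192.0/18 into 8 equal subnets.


New prefix = 18 + 3 = 21
Each subnet has 2048 addresses
  186.233.192.0/21
  186.233.200.0/21
  186.233.208.0/21
  186.233.216.0/21
  186.233.224.0/21
  186.233.232.0/21
  186.233.240.0/21
  186.233.248.0/21
Subnets: 186.233.192.0/21, 186.233.200.0/21, 186.233.208.0/21, 186.233.216.0/21, 186.233.224.0/21, 186.233.232.0/21, 186.233.240.0/21, 186.233.248.0/21


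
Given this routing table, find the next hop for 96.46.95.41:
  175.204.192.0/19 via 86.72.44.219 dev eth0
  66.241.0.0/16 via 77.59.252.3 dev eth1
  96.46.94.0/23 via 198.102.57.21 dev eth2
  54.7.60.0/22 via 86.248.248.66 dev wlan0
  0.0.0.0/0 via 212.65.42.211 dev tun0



Longest prefix match for 96.46.95.41:
  /19 175.204.192.0: no
  /16 66.241.0.0: no
  /23 96.46.94.0: MATCH
  /22 54.7.60.0: no
  /0 0.0.0.0: MATCH
Selected: next-hop 198.102.57.21 via eth2 (matched /23)


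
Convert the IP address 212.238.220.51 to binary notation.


212 = 11010100
238 = 11101110
220 = 11011100
51 = 00110011
Binary: 11010100.11101110.11011100.00110011


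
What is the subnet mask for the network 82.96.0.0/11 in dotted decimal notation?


/11 means 11 network bits, 21 host bits
Binary: 11111111111000000000000000000000
Mask: 255.224.0.0


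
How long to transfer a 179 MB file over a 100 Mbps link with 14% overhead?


Effective throughput = 100 * (1 - 14/100) = 86 Mbps
File size in Mb = 179 * 8 = 1432 Mb
Time = 1432 / 86
Time = 16.6512 seconds


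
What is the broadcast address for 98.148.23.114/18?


Network: 98.148.0.0/18
Host bits = 14
Set all host bits to 1:
Broadcast: 98.148.63.255


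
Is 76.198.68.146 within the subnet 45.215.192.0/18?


Subnet network: 45.215.192.0
Test IP AND mask: 76.198.64.0
No, 76.198.68.146 is not in 45.215.192.0/18


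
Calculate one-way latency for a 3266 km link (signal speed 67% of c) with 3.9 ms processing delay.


Speed = 0.67 * 3e5 km/s = 201000 km/s
Propagation delay = 3266 / 201000 = 0.0162 s = 16.2488 ms
Processing delay = 3.9 ms
Total one-way latency = 20.1488 ms


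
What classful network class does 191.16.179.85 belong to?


First octet: 191
Binary: 10111111
10xxxxxx -> Class B (128-191)
Class B, default mask 255.255.0.0 (/16)


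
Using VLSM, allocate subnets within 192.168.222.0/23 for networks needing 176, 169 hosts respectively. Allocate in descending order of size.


176 hosts -> /24 (254 usable): 192.168.222.0/24
169 hosts -> /24 (254 usable): 192.168.223.0/24
Allocation: 192.168.222.0/24 (176 hosts, 254 usable); 192.168.223.0/24 (169 hosts, 254 usable)


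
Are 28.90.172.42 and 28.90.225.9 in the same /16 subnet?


Mask: 255.255.0.0
28.90.172.42 AND mask = 28.90.0.0
28.90.225.9 AND mask = 28.90.0.0
Yes, same subnet (28.90.0.0)


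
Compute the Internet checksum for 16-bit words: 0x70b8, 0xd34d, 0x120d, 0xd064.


Sum all words (with carry folding):
+ 0x70b8 = 0x70b8
+ 0xd34d = 0x4406
+ 0x120d = 0x5613
+ 0xd064 = 0x2678
One's complement: ~0x2678
Checksum = 0xd987


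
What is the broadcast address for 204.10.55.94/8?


Network: 204.0.0.0/8
Host bits = 24
Set all host bits to 1:
Broadcast: 204.255.255.255


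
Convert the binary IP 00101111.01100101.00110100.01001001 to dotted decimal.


00101111 = 47
01100101 = 101
00110100 = 52
01001001 = 73
IP: 47.101.52.73


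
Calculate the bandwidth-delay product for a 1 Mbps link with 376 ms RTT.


BDP = bandwidth * RTT
= 1 Mbps * 376 ms
= 1 * 1e6 * 376 / 1000 bits
= 376000 bits
= 47000 bytes
= 45.8984 KB
BDP = 376000 bits (47000 bytes)


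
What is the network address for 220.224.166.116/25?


IP:   11011100.11100000.10100110.01110100
Mask: 11111111.11111111.11111111.10000000
AND operation:
Net:  11011100.11100000.10100110.00000000
Network: 220.224.166.0/25


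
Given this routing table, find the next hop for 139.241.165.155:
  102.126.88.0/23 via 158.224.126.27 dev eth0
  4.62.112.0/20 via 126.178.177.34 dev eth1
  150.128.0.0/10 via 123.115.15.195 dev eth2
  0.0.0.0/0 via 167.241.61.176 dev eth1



Longest prefix match for 139.241.165.155:
  /23 102.126.88.0: no
  /20 4.62.112.0: no
  /10 150.128.0.0: no
  /0 0.0.0.0: MATCH
Selected: next-hop 167.241.61.176 via eth1 (matched /0)


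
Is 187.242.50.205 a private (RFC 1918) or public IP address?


RFC 1918 private ranges:
  10.0.0.0/8 (10.0.0.0 - 10.255.255.255)
  172.16.0.0/12 (172.16.0.0 - 172.31.255.255)
  192.168.0.0/16 (192.168.0.0 - 192.168.255.255)
Public (not in any RFC 1918 range)


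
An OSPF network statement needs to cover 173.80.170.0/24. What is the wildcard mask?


Subnet mask: 255.255.255.0
Wildcard = 255.255.255.255 - subnet mask
255 - 255 = 0
255 - 255 = 0
255 - 255 = 0
255 - 0 = 255
Wildcard: 0.0.0.255


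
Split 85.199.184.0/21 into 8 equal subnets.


New prefix = 21 + 3 = 24
Each subnet has 256 addresses
  85.199.184.0/24
  85.199.185.0/24
  85.199.186.0/24
  85.199.187.0/24
  85.199.188.0/24
  85.199.189.0/24
  85.199.190.0/24
  85.199.191.0/24
Subnets: 85.199.184.0/24, 85.199.185.0/24, 85.199.186.0/24, 85.199.187.0/24, 85.199.188.0/24, 85.199.189.0/24, 85.199.190.0/24, 85.199.191.0/24


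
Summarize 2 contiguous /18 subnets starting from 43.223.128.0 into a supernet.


Original prefix: /18
Number of subnets: 2 = 2^1
New prefix = 18 - 1 = 17
Supernet: 43.223.128.0/17


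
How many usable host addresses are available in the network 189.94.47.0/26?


Host bits = 32 - 26 = 6
Total addresses = 2^6 = 64
Usable = total - 2 (network and broadcast)
Usable hosts: 62


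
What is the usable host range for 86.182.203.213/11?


Network: 86.160.0.0
Broadcast: 86.191.255.255
First usable = network + 1
Last usable = broadcast - 1
Range: 86.160.0.1 to 86.191.255.254


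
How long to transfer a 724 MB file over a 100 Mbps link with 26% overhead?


Effective throughput = 100 * (1 - 26/100) = 74 Mbps
File size in Mb = 724 * 8 = 5792 Mb
Time = 5792 / 74
Time = 78.2703 seconds


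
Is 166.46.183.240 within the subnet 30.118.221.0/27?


Subnet network: 30.118.221.0
Test IP AND mask: 166.46.183.224
No, 166.46.183.240 is not in 30.118.221.0/27


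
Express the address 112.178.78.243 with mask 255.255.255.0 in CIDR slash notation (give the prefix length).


Binary: 11111111.11111111.11111111.00000000
Count leading 1s
Prefix: /24


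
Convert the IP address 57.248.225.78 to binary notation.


57 = 00111001
248 = 11111000
225 = 11100001
78 = 01001110
Binary: 00111001.11111000.11100001.01001110


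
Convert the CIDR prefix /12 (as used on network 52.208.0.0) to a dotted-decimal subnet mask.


/12 means 12 network bits, 20 host bits
Binary: 11111111111100000000000000000000
Mask: 255.240.0.0


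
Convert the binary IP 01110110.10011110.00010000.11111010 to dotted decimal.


01110110 = 118
10011110 = 158
00010000 = 16
11111010 = 250
IP: 118.158.16.250


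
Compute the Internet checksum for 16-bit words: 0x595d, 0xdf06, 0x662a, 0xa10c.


Sum all words (with carry folding):
+ 0x595d = 0x595d
+ 0xdf06 = 0x3864
+ 0x662a = 0x9e8e
+ 0xa10c = 0x3f9b
One's complement: ~0x3f9b
Checksum = 0xc064
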